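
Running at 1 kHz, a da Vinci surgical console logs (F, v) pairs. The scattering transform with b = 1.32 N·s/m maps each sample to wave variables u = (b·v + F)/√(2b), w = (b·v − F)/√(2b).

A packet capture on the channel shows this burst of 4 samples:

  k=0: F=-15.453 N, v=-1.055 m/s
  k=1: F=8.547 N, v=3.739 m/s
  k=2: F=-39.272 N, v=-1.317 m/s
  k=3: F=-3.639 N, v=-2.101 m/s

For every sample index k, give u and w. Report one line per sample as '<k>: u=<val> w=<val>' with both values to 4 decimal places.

0: u=-10.3678 w=8.6536
1: u=8.2979 w=-2.2227
2: u=-25.2402 w=23.1003
3: u=-3.9465 w=0.5328

k=0: b·v=1.32×(-1.055)=-1.3926; √(2b)=1.6248; u=(-1.3926+(-15.453))/1.6248=-10.3678, w=(-1.3926−(-15.453))/1.6248=8.6536
k=1: b·v=1.32×3.739=4.9355; √(2b)=1.6248; u=(4.9355+8.547)/1.6248=8.2979, w=(4.9355−8.547)/1.6248=-2.2227
k=2: b·v=1.32×(-1.317)=-1.7384; √(2b)=1.6248; u=(-1.7384+(-39.272))/1.6248=-25.2402, w=(-1.7384−(-39.272))/1.6248=23.1003
k=3: b·v=1.32×(-2.101)=-2.7733; √(2b)=1.6248; u=(-2.7733+(-3.639))/1.6248=-3.9465, w=(-2.7733−(-3.639))/1.6248=0.5328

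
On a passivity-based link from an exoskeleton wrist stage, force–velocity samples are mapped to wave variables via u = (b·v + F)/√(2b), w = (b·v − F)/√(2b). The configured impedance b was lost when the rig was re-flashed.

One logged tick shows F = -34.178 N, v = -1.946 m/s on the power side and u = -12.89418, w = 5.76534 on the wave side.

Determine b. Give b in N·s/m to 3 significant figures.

b = 6.71 N·s/m

u + w = -7.12884;  u + w = √(2b)·v, so √(2b) = -7.12884/(-1.946) = 3.66333.
b = (√(2b))²/2 = 13.41999/2 = 6.70999.
(Check via u − w = 2F/√(2b): u − w = -18.65952, 2F/√(2b) = -18.65953.)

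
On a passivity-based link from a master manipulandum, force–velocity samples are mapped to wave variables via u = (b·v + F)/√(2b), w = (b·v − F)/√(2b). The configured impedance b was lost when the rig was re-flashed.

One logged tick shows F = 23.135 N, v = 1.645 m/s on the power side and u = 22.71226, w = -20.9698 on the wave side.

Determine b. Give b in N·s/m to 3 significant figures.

b = 0.561 N·s/m

u + w = 1.74246;  u + w = √(2b)·v, so √(2b) = 1.74246/1.645 = 1.05925.
b = (√(2b))²/2 = 1.12200/2 = 0.56100.
(Check via u − w = 2F/√(2b): u − w = 43.68206, 2F/√(2b) = 43.68201.)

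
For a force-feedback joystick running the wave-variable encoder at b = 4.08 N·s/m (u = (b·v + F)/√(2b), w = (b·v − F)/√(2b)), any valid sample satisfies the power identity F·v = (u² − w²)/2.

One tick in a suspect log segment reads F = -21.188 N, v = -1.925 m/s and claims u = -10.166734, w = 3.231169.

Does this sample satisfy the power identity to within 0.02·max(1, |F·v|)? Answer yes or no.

F·v = (-21.188)×(-1.925) = 40.786900 W.
(u² − w²)/2 = (103.362480 − 10.440453)/2 = 46.461014 W.
|Δ| = 5.674114;  2% of max(1, |F·v|) = 0.815738.

no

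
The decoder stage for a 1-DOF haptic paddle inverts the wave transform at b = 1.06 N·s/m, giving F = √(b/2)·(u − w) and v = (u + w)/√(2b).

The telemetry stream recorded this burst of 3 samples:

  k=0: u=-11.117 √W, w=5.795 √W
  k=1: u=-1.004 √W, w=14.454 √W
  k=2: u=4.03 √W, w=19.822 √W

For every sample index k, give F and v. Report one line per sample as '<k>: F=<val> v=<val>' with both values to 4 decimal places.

0: F=-12.3121 v=-3.6552
1: F=-11.2536 v=9.2375
2: F=-11.4967 v=16.3816

k=0: u−w=-16.9120, u+w=-5.3220; √(b/2)=0.7280, √(2b)=1.4560; F=0.7280×(-16.912)=-12.3121, v=-5.3220/1.4560=-3.6552
k=1: u−w=-15.4580, u+w=13.4500; √(b/2)=0.7280, √(2b)=1.4560; F=0.7280×(-15.458)=-11.2536, v=13.4500/1.4560=9.2375
k=2: u−w=-15.7920, u+w=23.8520; √(b/2)=0.7280, √(2b)=1.4560; F=0.7280×(-15.792)=-11.4967, v=23.8520/1.4560=16.3816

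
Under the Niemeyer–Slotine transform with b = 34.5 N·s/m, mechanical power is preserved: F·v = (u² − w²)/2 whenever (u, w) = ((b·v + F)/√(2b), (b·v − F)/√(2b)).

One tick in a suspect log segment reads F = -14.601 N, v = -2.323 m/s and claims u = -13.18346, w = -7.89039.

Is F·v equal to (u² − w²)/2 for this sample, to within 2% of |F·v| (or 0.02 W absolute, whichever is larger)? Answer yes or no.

F·v = (-14.601)×(-2.323) = 33.9181 W.
(u² − w²)/2 = (173.8036 − 62.2583)/2 = 55.7727 W.
|Δ| = 21.8546;  2% of max(1, |F·v|) = 0.6784.

no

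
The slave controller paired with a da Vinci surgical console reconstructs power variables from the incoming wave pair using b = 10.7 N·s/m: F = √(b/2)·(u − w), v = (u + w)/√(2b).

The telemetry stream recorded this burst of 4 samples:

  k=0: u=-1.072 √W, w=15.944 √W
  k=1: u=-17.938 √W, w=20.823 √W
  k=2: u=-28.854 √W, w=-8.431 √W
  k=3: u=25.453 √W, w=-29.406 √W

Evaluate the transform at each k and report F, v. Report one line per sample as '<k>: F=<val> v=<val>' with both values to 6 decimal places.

k=0: u−w=-17.016000, u+w=14.872000; √(b/2)=2.313007, √(2b)=4.626013; F=2.313007×(-17.016)=-39.358122, v=14.872000/4.626013=3.214863
k=1: u−w=-38.761000, u+w=2.885000; √(b/2)=2.313007, √(2b)=4.626013; F=2.313007×(-38.761)=-89.654453, v=2.885000/4.626013=0.623647
k=2: u−w=-20.423000, u+w=-37.285000; √(b/2)=2.313007, √(2b)=4.626013; F=2.313007×(-20.423)=-47.238536, v=-37.285000/4.626013=-8.059856
k=3: u−w=54.859000, u+w=-3.953000; √(b/2)=2.313007, √(2b)=4.626013; F=2.313007×54.859=126.889235, v=-3.953000/4.626013=-0.854515

0: F=-39.358122 v=3.214863
1: F=-89.654453 v=0.623647
2: F=-47.238536 v=-8.059856
3: F=126.889235 v=-0.854515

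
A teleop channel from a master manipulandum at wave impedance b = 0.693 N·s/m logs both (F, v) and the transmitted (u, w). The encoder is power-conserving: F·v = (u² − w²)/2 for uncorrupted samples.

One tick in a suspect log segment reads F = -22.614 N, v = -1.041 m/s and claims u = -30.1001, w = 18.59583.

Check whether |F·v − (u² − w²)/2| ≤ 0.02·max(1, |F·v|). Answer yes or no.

F·v = (-22.614)×(-1.041) = 23.5412 W.
(u² − w²)/2 = (906.0160 − 345.8049)/2 = 280.1056 W.
|Δ| = 256.5644;  2% of max(1, |F·v|) = 0.4708.

no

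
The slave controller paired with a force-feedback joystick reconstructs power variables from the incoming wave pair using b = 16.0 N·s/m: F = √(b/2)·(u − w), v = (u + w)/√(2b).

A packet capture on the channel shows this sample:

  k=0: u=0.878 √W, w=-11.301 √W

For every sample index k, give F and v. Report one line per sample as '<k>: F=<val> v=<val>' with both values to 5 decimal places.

k=0: u−w=12.17900, u+w=-10.42300; √(b/2)=2.82843, √(2b)=5.65685; F=2.82843×12.179=34.44741, v=-10.42300/5.65685=-1.84254

0: F=34.44741 v=-1.84254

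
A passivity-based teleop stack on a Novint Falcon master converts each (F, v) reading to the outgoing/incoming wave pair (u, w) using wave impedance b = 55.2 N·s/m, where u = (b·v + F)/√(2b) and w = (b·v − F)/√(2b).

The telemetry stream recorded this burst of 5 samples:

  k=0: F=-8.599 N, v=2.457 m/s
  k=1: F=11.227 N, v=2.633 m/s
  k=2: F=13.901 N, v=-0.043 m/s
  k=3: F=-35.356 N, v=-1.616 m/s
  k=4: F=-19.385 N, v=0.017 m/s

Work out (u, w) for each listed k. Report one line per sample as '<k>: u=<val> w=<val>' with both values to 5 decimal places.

0: u=12.08963 w=13.72642
1: u=14.90116 w=12.76414
2: u=1.09710 w=-1.54891
3: u=-11.85472 w=-5.12482
4: u=-1.75563 w=1.93425

k=0: b·v=55.2×2.457=135.62640; √(2b)=10.50714; u=(135.62640+(-8.599))/10.50714=12.08963, w=(135.62640−(-8.599))/10.50714=13.72642
k=1: b·v=55.2×2.633=145.34160; √(2b)=10.50714; u=(145.34160+11.227)/10.50714=14.90116, w=(145.34160−11.227)/10.50714=12.76414
k=2: b·v=55.2×(-0.043)=-2.37360; √(2b)=10.50714; u=(-2.37360+13.901)/10.50714=1.09710, w=(-2.37360−13.901)/10.50714=-1.54891
k=3: b·v=55.2×(-1.616)=-89.20320; √(2b)=10.50714; u=(-89.20320+(-35.356))/10.50714=-11.85472, w=(-89.20320−(-35.356))/10.50714=-5.12482
k=4: b·v=55.2×0.017=0.93840; √(2b)=10.50714; u=(0.93840+(-19.385))/10.50714=-1.75563, w=(0.93840−(-19.385))/10.50714=1.93425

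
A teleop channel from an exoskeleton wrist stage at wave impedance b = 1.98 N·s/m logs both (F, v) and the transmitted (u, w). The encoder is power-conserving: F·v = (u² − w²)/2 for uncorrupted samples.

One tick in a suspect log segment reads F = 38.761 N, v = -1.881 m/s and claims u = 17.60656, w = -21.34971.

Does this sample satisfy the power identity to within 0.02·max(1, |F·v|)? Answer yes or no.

F·v = 38.761×(-1.881) = -72.90944 W.
(u² − w²)/2 = (309.99096 − 455.81012)/2 = -72.90958 W.
|Δ| = 0.00014;  2% of max(1, |F·v|) = 1.45819.

yes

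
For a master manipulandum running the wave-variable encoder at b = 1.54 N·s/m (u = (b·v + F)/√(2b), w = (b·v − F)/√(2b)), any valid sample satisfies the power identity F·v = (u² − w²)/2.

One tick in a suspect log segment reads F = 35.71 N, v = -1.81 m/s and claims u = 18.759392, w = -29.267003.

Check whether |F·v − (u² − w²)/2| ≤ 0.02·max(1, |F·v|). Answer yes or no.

no

F·v = 35.71×(-1.81) = -64.635100 W.
(u² − w²)/2 = (351.914788 − 856.557465)/2 = -252.321338 W.
|Δ| = 187.686238;  2% of max(1, |F·v|) = 1.292702.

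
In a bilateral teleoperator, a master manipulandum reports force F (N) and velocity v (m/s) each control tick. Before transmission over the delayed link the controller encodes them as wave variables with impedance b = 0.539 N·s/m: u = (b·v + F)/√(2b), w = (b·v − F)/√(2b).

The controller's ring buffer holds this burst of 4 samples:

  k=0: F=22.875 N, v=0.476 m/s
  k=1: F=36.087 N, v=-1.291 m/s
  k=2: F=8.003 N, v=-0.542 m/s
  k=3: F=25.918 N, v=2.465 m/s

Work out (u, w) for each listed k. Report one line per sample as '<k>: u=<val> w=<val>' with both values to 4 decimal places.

0: u=22.2790 w=-21.7848
1: u=34.0867 w=-35.4271
2: u=7.4267 w=-7.9894
3: u=26.2424 w=-23.6831

k=0: b·v=0.539×0.476=0.2566; √(2b)=1.0383; u=(0.2566+22.875)/1.0383=22.2790, w=(0.2566−22.875)/1.0383=-21.7848
k=1: b·v=0.539×(-1.291)=-0.6958; √(2b)=1.0383; u=(-0.6958+36.087)/1.0383=34.0867, w=(-0.6958−36.087)/1.0383=-35.4271
k=2: b·v=0.539×(-0.542)=-0.2921; √(2b)=1.0383; u=(-0.2921+8.003)/1.0383=7.4267, w=(-0.2921−8.003)/1.0383=-7.9894
k=3: b·v=0.539×2.465=1.3286; √(2b)=1.0383; u=(1.3286+25.918)/1.0383=26.2424, w=(1.3286−25.918)/1.0383=-23.6831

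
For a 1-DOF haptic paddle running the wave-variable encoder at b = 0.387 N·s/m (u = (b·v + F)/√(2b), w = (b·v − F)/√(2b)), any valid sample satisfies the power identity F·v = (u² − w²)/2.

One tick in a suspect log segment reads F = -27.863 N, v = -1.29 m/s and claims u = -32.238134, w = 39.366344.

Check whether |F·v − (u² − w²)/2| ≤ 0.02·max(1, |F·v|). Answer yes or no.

F·v = (-27.863)×(-1.29) = 35.943270 W.
(u² − w²)/2 = (1039.297284 − 1549.709040)/2 = -255.205878 W.
|Δ| = 291.149148;  2% of max(1, |F·v|) = 0.718865.

no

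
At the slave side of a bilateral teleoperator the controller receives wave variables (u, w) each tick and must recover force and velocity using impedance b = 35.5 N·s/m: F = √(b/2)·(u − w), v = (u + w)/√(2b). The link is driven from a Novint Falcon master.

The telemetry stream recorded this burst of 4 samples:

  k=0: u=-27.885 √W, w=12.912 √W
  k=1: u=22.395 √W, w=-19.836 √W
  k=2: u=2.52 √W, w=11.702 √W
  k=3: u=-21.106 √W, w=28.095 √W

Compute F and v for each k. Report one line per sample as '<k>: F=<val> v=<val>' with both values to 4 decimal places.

0: F=-171.8808 v=-1.7770
1: F=177.9224 v=0.3037
2: F=-38.6845 v=1.6878
3: F=-207.2875 v=0.8294

k=0: u−w=-40.7970, u+w=-14.9730; √(b/2)=4.2131, √(2b)=8.4261; F=4.2131×(-40.797)=-171.8808, v=-14.9730/8.4261=-1.7770
k=1: u−w=42.2310, u+w=2.5590; √(b/2)=4.2131, √(2b)=8.4261; F=4.2131×42.231=177.9224, v=2.5590/8.4261=0.3037
k=2: u−w=-9.1820, u+w=14.2220; √(b/2)=4.2131, √(2b)=8.4261; F=4.2131×(-9.182)=-38.6845, v=14.2220/8.4261=1.6878
k=3: u−w=-49.2010, u+w=6.9890; √(b/2)=4.2131, √(2b)=8.4261; F=4.2131×(-49.201)=-207.2875, v=6.9890/8.4261=0.8294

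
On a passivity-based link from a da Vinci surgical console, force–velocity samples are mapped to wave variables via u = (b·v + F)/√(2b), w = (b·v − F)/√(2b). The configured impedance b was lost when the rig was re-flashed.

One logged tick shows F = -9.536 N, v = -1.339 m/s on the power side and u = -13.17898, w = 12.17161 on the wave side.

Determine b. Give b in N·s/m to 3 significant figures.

b = 0.283 N·s/m

u + w = -1.0074;  u + w = √(2b)·v, so √(2b) = -1.0074/(-1.339) = 0.7523.
b = (√(2b))²/2 = 0.5660/2 = 0.2830.
(Check via u − w = 2F/√(2b): u − w = -25.3506, 2F/√(2b) = -25.3506.)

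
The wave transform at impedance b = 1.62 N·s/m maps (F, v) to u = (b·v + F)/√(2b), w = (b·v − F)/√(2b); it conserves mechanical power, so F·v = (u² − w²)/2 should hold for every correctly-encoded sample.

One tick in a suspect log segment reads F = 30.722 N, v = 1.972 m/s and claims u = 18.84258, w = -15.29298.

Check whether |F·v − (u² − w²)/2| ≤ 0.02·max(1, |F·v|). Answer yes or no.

F·v = 30.722×1.972 = 60.58378 W.
(u² − w²)/2 = (355.04282 − 233.87524)/2 = 60.58379 W.
|Δ| = 0.00001;  2% of max(1, |F·v|) = 1.21168.

yes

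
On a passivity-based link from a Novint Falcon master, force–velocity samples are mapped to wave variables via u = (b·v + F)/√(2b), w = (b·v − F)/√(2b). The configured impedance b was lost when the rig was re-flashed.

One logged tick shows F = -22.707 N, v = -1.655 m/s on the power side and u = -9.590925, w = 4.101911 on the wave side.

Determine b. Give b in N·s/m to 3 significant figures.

u + w = -5.489014;  u + w = √(2b)·v, so √(2b) = -5.489014/(-1.655) = 3.316625.
b = (√(2b))²/2 = 11.000000/2 = 5.500000.
(Check via u − w = 2F/√(2b): u − w = -13.692836, 2F/√(2b) = -13.692836.)

b = 5.5 N·s/m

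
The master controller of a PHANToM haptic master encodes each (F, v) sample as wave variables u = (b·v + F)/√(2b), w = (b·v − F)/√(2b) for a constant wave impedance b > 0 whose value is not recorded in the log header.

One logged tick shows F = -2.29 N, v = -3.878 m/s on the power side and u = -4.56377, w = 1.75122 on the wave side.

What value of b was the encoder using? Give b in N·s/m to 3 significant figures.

b = 0.263 N·s/m

u + w = -2.81255;  u + w = √(2b)·v, so √(2b) = -2.81255/(-3.878) = 0.72526.
b = (√(2b))²/2 = 0.52600/2 = 0.26300.
(Check via u − w = 2F/√(2b): u − w = -6.31499, 2F/√(2b) = -6.31500.)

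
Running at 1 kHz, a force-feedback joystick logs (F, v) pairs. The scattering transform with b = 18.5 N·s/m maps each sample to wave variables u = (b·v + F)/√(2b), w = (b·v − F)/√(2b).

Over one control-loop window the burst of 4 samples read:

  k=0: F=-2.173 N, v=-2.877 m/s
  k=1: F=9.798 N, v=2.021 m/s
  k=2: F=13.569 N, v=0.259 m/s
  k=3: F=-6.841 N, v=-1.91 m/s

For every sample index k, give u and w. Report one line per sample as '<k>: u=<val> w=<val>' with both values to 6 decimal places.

0: u=-9.107293 w=-8.392815
1: u=7.757413 w=4.535850
2: u=3.018448 w=-1.443012
3: u=-6.933692 w=-4.684385

k=0: b·v=18.5×(-2.877)=-53.224500; √(2b)=6.082763; u=(-53.224500+(-2.173))/6.082763=-9.107293, w=(-53.224500−(-2.173))/6.082763=-8.392815
k=1: b·v=18.5×2.021=37.388500; √(2b)=6.082763; u=(37.388500+9.798)/6.082763=7.757413, w=(37.388500−9.798)/6.082763=4.535850
k=2: b·v=18.5×0.259=4.791500; √(2b)=6.082763; u=(4.791500+13.569)/6.082763=3.018448, w=(4.791500−13.569)/6.082763=-1.443012
k=3: b·v=18.5×(-1.91)=-35.335000; √(2b)=6.082763; u=(-35.335000+(-6.841))/6.082763=-6.933692, w=(-35.335000−(-6.841))/6.082763=-4.684385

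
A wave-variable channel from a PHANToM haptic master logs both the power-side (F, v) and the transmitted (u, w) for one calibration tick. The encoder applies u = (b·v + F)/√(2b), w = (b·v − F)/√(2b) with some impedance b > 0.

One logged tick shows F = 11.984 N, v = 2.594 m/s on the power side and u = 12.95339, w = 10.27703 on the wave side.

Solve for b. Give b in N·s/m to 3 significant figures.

u + w = 23.23042;  u + w = √(2b)·v, so √(2b) = 23.23042/2.594 = 8.95544.
b = (√(2b))²/2 = 80.19997/2 = 40.09998.
(Check via u − w = 2F/√(2b): u − w = 2.67636, 2F/√(2b) = 2.67636.)

b = 40.1 N·s/m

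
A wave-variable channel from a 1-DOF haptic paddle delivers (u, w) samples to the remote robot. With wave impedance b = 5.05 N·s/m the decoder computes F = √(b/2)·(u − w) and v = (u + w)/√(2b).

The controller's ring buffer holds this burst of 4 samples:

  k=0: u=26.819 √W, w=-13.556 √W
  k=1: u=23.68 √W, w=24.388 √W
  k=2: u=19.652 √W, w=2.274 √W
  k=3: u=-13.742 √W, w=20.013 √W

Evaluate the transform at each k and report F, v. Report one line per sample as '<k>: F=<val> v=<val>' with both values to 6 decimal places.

k=0: u−w=40.375000, u+w=13.263000; √(b/2)=1.589025, √(2b)=3.178050; F=1.589025×40.375=64.156879, v=13.263000/3.178050=4.173314
k=1: u−w=-0.708000, u+w=48.068000; √(b/2)=1.589025, √(2b)=3.178050; F=1.589025×(-0.708)=-1.125030, v=48.068000/3.178050=15.124999
k=2: u−w=17.378000, u+w=21.926000; √(b/2)=1.589025, √(2b)=3.178050; F=1.589025×17.378=27.614074, v=21.926000/3.178050=6.899200
k=3: u−w=-33.755000, u+w=6.271000; √(b/2)=1.589025, √(2b)=3.178050; F=1.589025×(-33.755)=-53.637534, v=6.271000/3.178050=1.973223

0: F=64.156879 v=4.173314
1: F=-1.125030 v=15.124999
2: F=27.614074 v=6.899200
3: F=-53.637534 v=1.973223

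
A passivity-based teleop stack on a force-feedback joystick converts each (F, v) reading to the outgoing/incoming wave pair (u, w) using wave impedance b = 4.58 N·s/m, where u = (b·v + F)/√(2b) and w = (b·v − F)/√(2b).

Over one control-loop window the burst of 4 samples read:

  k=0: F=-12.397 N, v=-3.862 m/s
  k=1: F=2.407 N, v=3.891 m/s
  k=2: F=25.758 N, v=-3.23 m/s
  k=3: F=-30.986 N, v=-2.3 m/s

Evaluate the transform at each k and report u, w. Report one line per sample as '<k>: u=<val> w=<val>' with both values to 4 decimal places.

k=0: b·v=4.58×(-3.862)=-17.6880; √(2b)=3.0265; u=(-17.6880+(-12.397))/3.0265=-9.9404, w=(-17.6880−(-12.397))/3.0265=-1.7482
k=1: b·v=4.58×3.891=17.8208; √(2b)=3.0265; u=(17.8208+2.407)/3.0265=6.6834, w=(17.8208−2.407)/3.0265=5.0929
k=2: b·v=4.58×(-3.23)=-14.7934; √(2b)=3.0265; u=(-14.7934+25.758)/3.0265=3.6228, w=(-14.7934−25.758)/3.0265=-13.3986
k=3: b·v=4.58×(-2.3)=-10.5340; √(2b)=3.0265; u=(-10.5340+(-30.986))/3.0265=-13.7186, w=(-10.5340−(-30.986))/3.0265=6.7575

0: u=-9.9404 w=-1.7482
1: u=6.6834 w=5.0929
2: u=3.6228 w=-13.3986
3: u=-13.7186 w=6.7575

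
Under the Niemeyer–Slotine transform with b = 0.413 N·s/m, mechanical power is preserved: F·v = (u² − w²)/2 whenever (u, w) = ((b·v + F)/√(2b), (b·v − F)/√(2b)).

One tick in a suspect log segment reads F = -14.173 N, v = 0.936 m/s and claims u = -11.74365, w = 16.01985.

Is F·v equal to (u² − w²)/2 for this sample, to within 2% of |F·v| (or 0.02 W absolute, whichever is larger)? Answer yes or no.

no

F·v = (-14.173)×0.936 = -13.2659 W.
(u² − w²)/2 = (137.9133 − 256.6356)/2 = -59.3611 W.
|Δ| = 46.0952;  2% of max(1, |F·v|) = 0.2653.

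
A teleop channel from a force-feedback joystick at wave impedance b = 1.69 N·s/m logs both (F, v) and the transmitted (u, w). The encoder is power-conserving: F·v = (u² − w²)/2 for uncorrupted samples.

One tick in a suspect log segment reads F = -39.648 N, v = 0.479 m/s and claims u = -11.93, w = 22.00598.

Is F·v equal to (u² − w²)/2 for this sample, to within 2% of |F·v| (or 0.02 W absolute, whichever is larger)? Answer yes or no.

no

F·v = (-39.648)×0.479 = -18.9914 W.
(u² − w²)/2 = (142.3249 − 484.2632)/2 = -170.9691 W.
|Δ| = 151.9777;  2% of max(1, |F·v|) = 0.3798.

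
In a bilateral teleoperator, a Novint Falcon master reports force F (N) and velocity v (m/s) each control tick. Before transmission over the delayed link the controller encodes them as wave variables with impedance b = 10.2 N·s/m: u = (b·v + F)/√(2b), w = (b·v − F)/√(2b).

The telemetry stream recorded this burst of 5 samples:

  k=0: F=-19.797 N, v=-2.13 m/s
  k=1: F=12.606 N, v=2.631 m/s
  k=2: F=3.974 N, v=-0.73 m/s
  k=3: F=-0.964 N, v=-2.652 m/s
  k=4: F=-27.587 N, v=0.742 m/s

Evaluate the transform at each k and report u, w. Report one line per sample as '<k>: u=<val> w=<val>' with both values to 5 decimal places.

k=0: b·v=10.2×(-2.13)=-21.72600; √(2b)=4.51664; u=(-21.72600+(-19.797))/4.51664=-9.19335, w=(-21.72600−(-19.797))/4.51664=-0.42709
k=1: b·v=10.2×2.631=26.83620; √(2b)=4.51664; u=(26.83620+12.606)/4.51664=8.73265, w=(26.83620−12.606)/4.51664=3.15062
k=2: b·v=10.2×(-0.73)=-7.44600; √(2b)=4.51664; u=(-7.44600+3.974)/4.51664=-0.76871, w=(-7.44600−3.974)/4.51664=-2.52843
k=3: b·v=10.2×(-2.652)=-27.05040; √(2b)=4.51664; u=(-27.05040+(-0.964))/4.51664=-6.20249, w=(-27.05040−(-0.964))/4.51664=-5.77563
k=4: b·v=10.2×0.742=7.56840; √(2b)=4.51664; u=(7.56840+(-27.587))/4.51664=-4.43219, w=(7.56840−(-27.587))/4.51664=7.78354

0: u=-9.19335 w=-0.42709
1: u=8.73265 w=3.15062
2: u=-0.76871 w=-2.52843
3: u=-6.20249 w=-5.77563
4: u=-4.43219 w=7.78354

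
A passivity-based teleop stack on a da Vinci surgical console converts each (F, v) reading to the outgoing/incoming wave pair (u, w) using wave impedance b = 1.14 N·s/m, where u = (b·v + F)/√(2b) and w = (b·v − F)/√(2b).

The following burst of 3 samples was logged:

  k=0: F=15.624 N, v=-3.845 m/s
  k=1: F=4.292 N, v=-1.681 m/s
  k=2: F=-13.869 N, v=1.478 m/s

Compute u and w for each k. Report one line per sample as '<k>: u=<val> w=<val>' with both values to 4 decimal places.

0: u=7.4443 w=-13.2502
1: u=1.5733 w=-4.1116
2: u=-8.0691 w=10.3008

k=0: b·v=1.14×(-3.845)=-4.3833; √(2b)=1.5100; u=(-4.3833+15.624)/1.5100=7.4443, w=(-4.3833−15.624)/1.5100=-13.2502
k=1: b·v=1.14×(-1.681)=-1.9163; √(2b)=1.5100; u=(-1.9163+4.292)/1.5100=1.5733, w=(-1.9163−4.292)/1.5100=-4.1116
k=2: b·v=1.14×1.478=1.6849; √(2b)=1.5100; u=(1.6849+(-13.869))/1.5100=-8.0691, w=(1.6849−(-13.869))/1.5100=10.3008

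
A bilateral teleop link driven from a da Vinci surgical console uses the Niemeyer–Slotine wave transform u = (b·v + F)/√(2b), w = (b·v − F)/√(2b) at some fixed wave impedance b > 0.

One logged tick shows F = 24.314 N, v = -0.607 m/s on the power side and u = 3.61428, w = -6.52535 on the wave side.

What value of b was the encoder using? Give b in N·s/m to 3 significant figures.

b = 11.5 N·s/m

u + w = -2.91107;  u + w = √(2b)·v, so √(2b) = -2.91107/(-0.607) = 4.79583.
b = (√(2b))²/2 = 23.00000/2 = 11.50000.
(Check via u − w = 2F/√(2b): u − w = 10.13963, 2F/√(2b) = 10.13964.)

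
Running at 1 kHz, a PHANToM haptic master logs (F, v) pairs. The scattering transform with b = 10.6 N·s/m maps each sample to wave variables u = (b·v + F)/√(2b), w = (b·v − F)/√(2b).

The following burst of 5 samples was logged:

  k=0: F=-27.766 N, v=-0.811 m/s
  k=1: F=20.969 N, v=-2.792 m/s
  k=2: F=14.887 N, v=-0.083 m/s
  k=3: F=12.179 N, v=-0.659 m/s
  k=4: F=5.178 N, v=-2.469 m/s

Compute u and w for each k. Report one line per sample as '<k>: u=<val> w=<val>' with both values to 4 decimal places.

k=0: b·v=10.6×(-0.811)=-8.5966; √(2b)=4.6043; u=(-8.5966+(-27.766))/4.6043=-7.8975, w=(-8.5966−(-27.766))/4.6043=4.1633
k=1: b·v=10.6×(-2.792)=-29.5952; √(2b)=4.6043; u=(-29.5952+20.969)/4.6043=-1.8735, w=(-29.5952−20.969)/4.6043=-10.9818
k=2: b·v=10.6×(-0.083)=-0.8798; √(2b)=4.6043; u=(-0.8798+14.887)/4.6043=3.0422, w=(-0.8798−14.887)/4.6043=-3.4243
k=3: b·v=10.6×(-0.659)=-6.9854; √(2b)=4.6043; u=(-6.9854+12.179)/4.6043=1.1280, w=(-6.9854−12.179)/4.6043=-4.1622
k=4: b·v=10.6×(-2.469)=-26.1714; √(2b)=4.6043; u=(-26.1714+5.178)/4.6043=-4.5595, w=(-26.1714−5.178)/4.6043=-6.8087

0: u=-7.8975 w=4.1633
1: u=-1.8735 w=-10.9818
2: u=3.0422 w=-3.4243
3: u=1.1280 w=-4.1622
4: u=-4.5595 w=-6.8087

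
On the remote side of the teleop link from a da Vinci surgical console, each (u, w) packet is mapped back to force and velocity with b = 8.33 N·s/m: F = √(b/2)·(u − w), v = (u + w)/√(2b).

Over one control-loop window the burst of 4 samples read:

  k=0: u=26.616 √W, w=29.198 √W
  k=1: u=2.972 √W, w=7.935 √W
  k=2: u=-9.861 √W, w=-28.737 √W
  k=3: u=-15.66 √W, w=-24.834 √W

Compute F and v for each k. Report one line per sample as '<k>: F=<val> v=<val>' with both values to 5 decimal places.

k=0: u−w=-2.58200, u+w=55.81400; √(b/2)=2.04083, √(2b)=4.08167; F=2.04083×(-2.582)=-5.26943, v=55.81400/4.08167=13.67432
k=1: u−w=-4.96300, u+w=10.90700; √(b/2)=2.04083, √(2b)=4.08167; F=2.04083×(-4.963)=-10.12865, v=10.90700/4.08167=2.67219
k=2: u−w=18.87600, u+w=-38.59800; √(b/2)=2.04083, √(2b)=4.08167; F=2.04083×18.876=38.52277, v=-38.59800/4.08167=-9.45643
k=3: u−w=9.17400, u+w=-40.49400; √(b/2)=2.04083, √(2b)=4.08167; F=2.04083×9.174=18.72260, v=-40.49400/4.08167=-9.92095

0: F=-5.26943 v=13.67432
1: F=-10.12865 v=2.67219
2: F=38.52277 v=-9.45643
3: F=18.72260 v=-9.92095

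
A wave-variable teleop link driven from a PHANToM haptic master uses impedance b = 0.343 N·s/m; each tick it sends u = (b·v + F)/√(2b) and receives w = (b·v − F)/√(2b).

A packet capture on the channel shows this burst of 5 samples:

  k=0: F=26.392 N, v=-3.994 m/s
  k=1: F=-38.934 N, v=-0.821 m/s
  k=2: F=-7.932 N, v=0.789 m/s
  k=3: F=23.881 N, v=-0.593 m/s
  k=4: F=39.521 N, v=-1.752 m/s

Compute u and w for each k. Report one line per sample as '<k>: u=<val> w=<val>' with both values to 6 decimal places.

0: u=30.210713 w=-33.518748
1: u=-47.347477 w=46.667483
2: u=-9.250060 w=9.903550
3: u=28.587465 w=-29.078618
4: u=46.990654 w=-48.441750

k=0: b·v=0.343×(-3.994)=-1.369942; √(2b)=0.828251; u=(-1.369942+26.392)/0.828251=30.210713, w=(-1.369942−26.392)/0.828251=-33.518748
k=1: b·v=0.343×(-0.821)=-0.281603; √(2b)=0.828251; u=(-0.281603+(-38.934))/0.828251=-47.347477, w=(-0.281603−(-38.934))/0.828251=46.667483
k=2: b·v=0.343×0.789=0.270627; √(2b)=0.828251; u=(0.270627+(-7.932))/0.828251=-9.250060, w=(0.270627−(-7.932))/0.828251=9.903550
k=3: b·v=0.343×(-0.593)=-0.203399; √(2b)=0.828251; u=(-0.203399+23.881)/0.828251=28.587465, w=(-0.203399−23.881)/0.828251=-29.078618
k=4: b·v=0.343×(-1.752)=-0.600936; √(2b)=0.828251; u=(-0.600936+39.521)/0.828251=46.990654, w=(-0.600936−39.521)/0.828251=-48.441750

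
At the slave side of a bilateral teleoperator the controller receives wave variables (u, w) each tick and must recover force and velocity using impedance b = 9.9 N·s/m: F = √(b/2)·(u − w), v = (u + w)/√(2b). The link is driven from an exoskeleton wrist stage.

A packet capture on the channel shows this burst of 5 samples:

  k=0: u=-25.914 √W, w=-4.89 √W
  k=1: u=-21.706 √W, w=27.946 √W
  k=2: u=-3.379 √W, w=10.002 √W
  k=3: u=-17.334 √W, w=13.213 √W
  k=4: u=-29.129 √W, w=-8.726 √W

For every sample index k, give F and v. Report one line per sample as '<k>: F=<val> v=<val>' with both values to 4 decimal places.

k=0: u−w=-21.0240, u+w=-30.8040; √(b/2)=2.2249, √(2b)=4.4497; F=2.2249×(-21.024)=-46.7754, v=-30.8040/4.4497=-6.9227
k=1: u−w=-49.6520, u+w=6.2400; √(b/2)=2.2249, √(2b)=4.4497; F=2.2249×(-49.652)=-110.4687, v=6.2400/4.4497=1.4023
k=2: u−w=-13.3810, u+w=6.6230; √(b/2)=2.2249, √(2b)=4.4497; F=2.2249×(-13.381)=-29.7708, v=6.6230/4.4497=1.4884
k=3: u−w=-30.5470, u+w=-4.1210; √(b/2)=2.2249, √(2b)=4.4497; F=2.2249×(-30.547)=-67.9628, v=-4.1210/4.4497=-0.9261
k=4: u−w=-20.4030, u+w=-37.8550; √(b/2)=2.2249, √(2b)=4.4497; F=2.2249×(-20.403)=-45.3938, v=-37.8550/4.4497=-8.5073

0: F=-46.7754 v=-6.9227
1: F=-110.4687 v=1.4023
2: F=-29.7708 v=1.4884
3: F=-67.9628 v=-0.9261
4: F=-45.3938 v=-8.5073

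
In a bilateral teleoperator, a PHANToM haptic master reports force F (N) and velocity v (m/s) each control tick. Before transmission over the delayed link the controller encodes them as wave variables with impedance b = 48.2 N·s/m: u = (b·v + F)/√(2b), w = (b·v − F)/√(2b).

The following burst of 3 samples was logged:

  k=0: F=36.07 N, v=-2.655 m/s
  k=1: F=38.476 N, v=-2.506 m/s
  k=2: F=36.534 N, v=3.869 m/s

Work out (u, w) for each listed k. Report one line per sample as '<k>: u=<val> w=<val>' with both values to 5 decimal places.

0: u=-9.36013 w=-16.70759
1: u=-8.38361 w=-16.22118
2: u=22.71459 w=15.27261

k=0: b·v=48.2×(-2.655)=-127.97100; √(2b)=9.81835; u=(-127.97100+36.07)/9.81835=-9.36013, w=(-127.97100−36.07)/9.81835=-16.70759
k=1: b·v=48.2×(-2.506)=-120.78920; √(2b)=9.81835; u=(-120.78920+38.476)/9.81835=-8.38361, w=(-120.78920−38.476)/9.81835=-16.22118
k=2: b·v=48.2×3.869=186.48580; √(2b)=9.81835; u=(186.48580+36.534)/9.81835=22.71459, w=(186.48580−36.534)/9.81835=15.27261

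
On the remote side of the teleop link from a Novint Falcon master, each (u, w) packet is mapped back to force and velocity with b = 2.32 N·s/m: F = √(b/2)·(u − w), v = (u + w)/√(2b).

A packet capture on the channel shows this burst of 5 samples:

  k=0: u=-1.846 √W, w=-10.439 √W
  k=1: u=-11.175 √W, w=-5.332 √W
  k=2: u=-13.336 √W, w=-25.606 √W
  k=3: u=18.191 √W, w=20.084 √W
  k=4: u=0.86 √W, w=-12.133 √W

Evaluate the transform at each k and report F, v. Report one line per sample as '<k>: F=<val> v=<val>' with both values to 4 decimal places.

0: F=9.2549 v=-5.7032
1: F=-6.2931 v=-7.6632
2: F=13.2152 v=-18.0784
3: F=-2.0388 v=17.7687
4: F=13.9939 v=-5.2334

k=0: u−w=8.5930, u+w=-12.2850; √(b/2)=1.0770, √(2b)=2.1541; F=1.0770×8.593=9.2549, v=-12.2850/2.1541=-5.7032
k=1: u−w=-5.8430, u+w=-16.5070; √(b/2)=1.0770, √(2b)=2.1541; F=1.0770×(-5.843)=-6.2931, v=-16.5070/2.1541=-7.6632
k=2: u−w=12.2700, u+w=-38.9420; √(b/2)=1.0770, √(2b)=2.1541; F=1.0770×12.27=13.2152, v=-38.9420/2.1541=-18.0784
k=3: u−w=-1.8930, u+w=38.2750; √(b/2)=1.0770, √(2b)=2.1541; F=1.0770×(-1.893)=-2.0388, v=38.2750/2.1541=17.7687
k=4: u−w=12.9930, u+w=-11.2730; √(b/2)=1.0770, √(2b)=2.1541; F=1.0770×12.993=13.9939, v=-11.2730/2.1541=-5.2334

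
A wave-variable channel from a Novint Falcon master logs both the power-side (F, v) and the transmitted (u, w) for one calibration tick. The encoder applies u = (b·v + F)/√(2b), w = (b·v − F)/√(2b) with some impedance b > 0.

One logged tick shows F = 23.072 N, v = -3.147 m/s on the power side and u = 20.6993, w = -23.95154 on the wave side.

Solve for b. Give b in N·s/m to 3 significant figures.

b = 0.534 N·s/m

u + w = -3.2522;  u + w = √(2b)·v, so √(2b) = -3.2522/(-3.147) = 1.0334.
b = (√(2b))²/2 = 1.0680/2 = 0.5340.
(Check via u − w = 2F/√(2b): u − w = 44.6508, 2F/√(2b) = 44.6508.)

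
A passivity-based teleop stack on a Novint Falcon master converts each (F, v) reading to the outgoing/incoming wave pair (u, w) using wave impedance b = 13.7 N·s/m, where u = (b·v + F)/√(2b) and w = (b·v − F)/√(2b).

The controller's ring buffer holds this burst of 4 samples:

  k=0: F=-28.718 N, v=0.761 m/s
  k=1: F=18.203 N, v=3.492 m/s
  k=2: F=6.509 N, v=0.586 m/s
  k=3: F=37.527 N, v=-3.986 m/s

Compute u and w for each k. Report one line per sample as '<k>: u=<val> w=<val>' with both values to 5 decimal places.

0: u=-3.49456 w=7.47802
1: u=12.61694 w=5.66193
2: u=2.77719 w=0.29023
3: u=-3.26320 w=-17.60153

k=0: b·v=13.7×0.761=10.42570; √(2b)=5.23450; u=(10.42570+(-28.718))/5.23450=-3.49456, w=(10.42570−(-28.718))/5.23450=7.47802
k=1: b·v=13.7×3.492=47.84040; √(2b)=5.23450; u=(47.84040+18.203)/5.23450=12.61694, w=(47.84040−18.203)/5.23450=5.66193
k=2: b·v=13.7×0.586=8.02820; √(2b)=5.23450; u=(8.02820+6.509)/5.23450=2.77719, w=(8.02820−6.509)/5.23450=0.29023
k=3: b·v=13.7×(-3.986)=-54.60820; √(2b)=5.23450; u=(-54.60820+37.527)/5.23450=-3.26320, w=(-54.60820−37.527)/5.23450=-17.60153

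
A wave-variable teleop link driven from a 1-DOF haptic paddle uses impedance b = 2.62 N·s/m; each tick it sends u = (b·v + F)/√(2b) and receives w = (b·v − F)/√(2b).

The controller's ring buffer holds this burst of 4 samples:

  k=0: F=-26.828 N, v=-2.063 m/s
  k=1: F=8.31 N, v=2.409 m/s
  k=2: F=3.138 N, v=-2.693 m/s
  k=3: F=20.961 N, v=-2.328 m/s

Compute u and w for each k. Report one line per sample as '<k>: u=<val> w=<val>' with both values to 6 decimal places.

0: u=-14.081078 w=9.358655
1: u=6.387467 w=-0.873014
2: u=-1.711438 w=-4.453121
3: u=6.492338 w=-11.821373

k=0: b·v=2.62×(-2.063)=-5.405060; √(2b)=2.289105; u=(-5.405060+(-26.828))/2.289105=-14.081078, w=(-5.405060−(-26.828))/2.289105=9.358655
k=1: b·v=2.62×2.409=6.311580; √(2b)=2.289105; u=(6.311580+8.31)/2.289105=6.387467, w=(6.311580−8.31)/2.289105=-0.873014
k=2: b·v=2.62×(-2.693)=-7.055660; √(2b)=2.289105; u=(-7.055660+3.138)/2.289105=-1.711438, w=(-7.055660−3.138)/2.289105=-4.453121
k=3: b·v=2.62×(-2.328)=-6.099360; √(2b)=2.289105; u=(-6.099360+20.961)/2.289105=6.492338, w=(-6.099360−20.961)/2.289105=-11.821373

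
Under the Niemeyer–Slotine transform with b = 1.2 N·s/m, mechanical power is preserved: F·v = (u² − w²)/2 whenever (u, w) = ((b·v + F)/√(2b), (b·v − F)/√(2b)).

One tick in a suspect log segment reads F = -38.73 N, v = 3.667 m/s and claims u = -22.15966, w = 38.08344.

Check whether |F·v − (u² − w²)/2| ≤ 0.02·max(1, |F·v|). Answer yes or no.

no

F·v = (-38.73)×3.667 = -142.02291 W.
(u² − w²)/2 = (491.05053 − 1450.34840)/2 = -479.64894 W.
|Δ| = 337.62603;  2% of max(1, |F·v|) = 2.84046.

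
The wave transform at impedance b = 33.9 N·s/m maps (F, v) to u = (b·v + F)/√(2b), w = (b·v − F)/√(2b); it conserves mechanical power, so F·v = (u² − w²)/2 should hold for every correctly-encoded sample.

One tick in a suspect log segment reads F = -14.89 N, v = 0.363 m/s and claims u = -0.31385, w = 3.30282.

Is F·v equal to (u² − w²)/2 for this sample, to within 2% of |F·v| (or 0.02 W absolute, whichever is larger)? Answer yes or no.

yes

F·v = (-14.89)×0.363 = -5.4051 W.
(u² − w²)/2 = (0.0985 − 10.9086)/2 = -5.4051 W.
|Δ| = 0.0000;  2% of max(1, |F·v|) = 0.1081.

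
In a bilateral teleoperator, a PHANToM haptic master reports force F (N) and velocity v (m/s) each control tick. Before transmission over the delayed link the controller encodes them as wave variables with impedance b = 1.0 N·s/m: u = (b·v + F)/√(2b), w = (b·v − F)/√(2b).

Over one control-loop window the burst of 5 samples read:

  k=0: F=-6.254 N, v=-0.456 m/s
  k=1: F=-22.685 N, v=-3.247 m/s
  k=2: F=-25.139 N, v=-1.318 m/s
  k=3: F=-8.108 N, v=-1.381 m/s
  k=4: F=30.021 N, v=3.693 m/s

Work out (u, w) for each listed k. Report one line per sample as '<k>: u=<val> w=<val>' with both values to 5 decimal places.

k=0: b·v=1.0×(-0.456)=-0.45600; √(2b)=1.41421; u=(-0.45600+(-6.254))/1.41421=-4.74469, w=(-0.45600−(-6.254))/1.41421=4.09981
k=1: b·v=1.0×(-3.247)=-3.24700; √(2b)=1.41421; u=(-3.24700+(-22.685))/1.41421=-18.33669, w=(-3.24700−(-22.685))/1.41421=13.74474
k=2: b·v=1.0×(-1.318)=-1.31800; √(2b)=1.41421; u=(-1.31800+(-25.139))/1.41421=-18.70792, w=(-1.31800−(-25.139))/1.41421=16.84399
k=3: b·v=1.0×(-1.381)=-1.38100; √(2b)=1.41421; u=(-1.38100+(-8.108))/1.41421=-6.70974, w=(-1.38100−(-8.108))/1.41421=4.75671
k=4: b·v=1.0×3.693=3.69300; √(2b)=1.41421; u=(3.69300+30.021)/1.41421=23.83940, w=(3.69300−30.021)/1.41421=-18.61671

0: u=-4.74469 w=4.09981
1: u=-18.33669 w=13.74474
2: u=-18.70792 w=16.84399
3: u=-6.70974 w=4.75671
4: u=23.83940 w=-18.61671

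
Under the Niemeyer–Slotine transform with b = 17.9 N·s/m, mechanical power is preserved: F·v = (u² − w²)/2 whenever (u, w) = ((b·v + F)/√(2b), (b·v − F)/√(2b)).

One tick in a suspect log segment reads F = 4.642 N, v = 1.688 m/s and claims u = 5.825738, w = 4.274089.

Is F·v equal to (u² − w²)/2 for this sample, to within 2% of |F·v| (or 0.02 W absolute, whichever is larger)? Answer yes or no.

F·v = 4.642×1.688 = 7.835696 W.
(u² − w²)/2 = (33.939223 − 18.267837)/2 = 7.835693 W.
|Δ| = 0.000003;  2% of max(1, |F·v|) = 0.156714.

yes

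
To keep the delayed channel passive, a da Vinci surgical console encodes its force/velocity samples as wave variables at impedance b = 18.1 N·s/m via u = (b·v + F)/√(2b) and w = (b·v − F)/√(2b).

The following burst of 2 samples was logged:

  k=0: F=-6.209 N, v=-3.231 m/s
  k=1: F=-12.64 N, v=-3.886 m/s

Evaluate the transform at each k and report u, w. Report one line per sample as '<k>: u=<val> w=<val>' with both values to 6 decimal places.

0: u=-10.751858 w=-8.687917
1: u=-13.791178 w=-9.589499

k=0: b·v=18.1×(-3.231)=-58.481100; √(2b)=6.016644; u=(-58.481100+(-6.209))/6.016644=-10.751858, w=(-58.481100−(-6.209))/6.016644=-8.687917
k=1: b·v=18.1×(-3.886)=-70.336600; √(2b)=6.016644; u=(-70.336600+(-12.64))/6.016644=-13.791178, w=(-70.336600−(-12.64))/6.016644=-9.589499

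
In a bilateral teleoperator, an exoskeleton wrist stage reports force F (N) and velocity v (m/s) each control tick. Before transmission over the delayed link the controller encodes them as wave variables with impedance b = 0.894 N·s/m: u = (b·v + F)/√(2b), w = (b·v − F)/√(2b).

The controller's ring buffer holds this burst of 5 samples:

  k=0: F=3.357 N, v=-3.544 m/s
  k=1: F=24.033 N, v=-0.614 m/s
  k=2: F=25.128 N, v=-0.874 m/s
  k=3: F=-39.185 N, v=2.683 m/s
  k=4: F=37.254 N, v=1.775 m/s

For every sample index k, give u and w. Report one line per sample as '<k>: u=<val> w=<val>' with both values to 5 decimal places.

k=0: b·v=0.894×(-3.544)=-3.16834; √(2b)=1.33716; u=(-3.16834+3.357)/1.33716=0.14109, w=(-3.16834−3.357)/1.33716=-4.87999
k=1: b·v=0.894×(-0.614)=-0.54892; √(2b)=1.33716; u=(-0.54892+24.033)/1.33716=17.56264, w=(-0.54892−24.033)/1.33716=-18.38366
k=2: b·v=0.894×(-0.874)=-0.78136; √(2b)=1.33716; u=(-0.78136+25.128)/1.33716=18.20771, w=(-0.78136−25.128)/1.33716=-19.37639
k=3: b·v=0.894×2.683=2.39860; √(2b)=1.33716; u=(2.39860+(-39.185))/1.33716=-27.51082, w=(2.39860−(-39.185))/1.33716=31.09842
k=4: b·v=0.894×1.775=1.58685; √(2b)=1.33716; u=(1.58685+37.254)/1.33716=29.04725, w=(1.58685−37.254)/1.33716=-26.67379

0: u=0.14109 w=-4.87999
1: u=17.56264 w=-18.38366
2: u=18.20771 w=-19.37639
3: u=-27.51082 w=31.09842
4: u=29.04725 w=-26.67379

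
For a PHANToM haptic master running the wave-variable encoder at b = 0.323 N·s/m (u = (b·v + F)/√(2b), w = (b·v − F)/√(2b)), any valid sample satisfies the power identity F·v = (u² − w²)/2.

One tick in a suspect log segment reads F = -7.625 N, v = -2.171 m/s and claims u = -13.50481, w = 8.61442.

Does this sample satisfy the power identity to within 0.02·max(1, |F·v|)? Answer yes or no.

F·v = (-7.625)×(-2.171) = 16.5539 W.
(u² − w²)/2 = (182.3799 − 74.2082)/2 = 54.0858 W.
|Δ| = 37.5320;  2% of max(1, |F·v|) = 0.3311.

no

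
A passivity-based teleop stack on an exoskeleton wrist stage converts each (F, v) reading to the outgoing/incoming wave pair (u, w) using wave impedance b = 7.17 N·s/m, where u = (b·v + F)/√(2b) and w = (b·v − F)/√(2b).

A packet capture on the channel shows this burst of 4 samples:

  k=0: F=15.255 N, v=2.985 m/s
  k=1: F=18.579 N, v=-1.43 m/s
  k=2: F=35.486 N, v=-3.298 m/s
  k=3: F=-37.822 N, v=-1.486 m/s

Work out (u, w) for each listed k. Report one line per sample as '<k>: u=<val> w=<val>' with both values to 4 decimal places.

k=0: b·v=7.17×2.985=21.4024; √(2b)=3.7868; u=(21.4024+15.255)/3.7868=9.6803, w=(21.4024−15.255)/3.7868=1.6234
k=1: b·v=7.17×(-1.43)=-10.2531; √(2b)=3.7868; u=(-10.2531+18.579)/3.7868=2.1987, w=(-10.2531−18.579)/3.7868=-7.6138
k=2: b·v=7.17×(-3.298)=-23.6467; √(2b)=3.7868; u=(-23.6467+35.486)/3.7868=3.1265, w=(-23.6467−35.486)/3.7868=-15.6154
k=3: b·v=7.17×(-1.486)=-10.6546; √(2b)=3.7868; u=(-10.6546+(-37.822))/3.7868=-12.8014, w=(-10.6546−(-37.822))/3.7868=7.1742

0: u=9.6803 w=1.6234
1: u=2.1987 w=-7.6138
2: u=3.1265 w=-15.6154
3: u=-12.8014 w=7.1742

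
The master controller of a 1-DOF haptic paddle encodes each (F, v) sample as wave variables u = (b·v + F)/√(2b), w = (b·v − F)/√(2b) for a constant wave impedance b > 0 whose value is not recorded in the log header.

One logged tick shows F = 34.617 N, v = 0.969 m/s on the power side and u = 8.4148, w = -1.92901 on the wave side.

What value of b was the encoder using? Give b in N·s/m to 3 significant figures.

u + w = 6.4858;  u + w = √(2b)·v, so √(2b) = 6.4858/0.969 = 6.6933.
b = (√(2b))²/2 = 44.8000/2 = 22.4000.
(Check via u − w = 2F/√(2b): u − w = 10.3438, 2F/√(2b) = 10.3438.)

b = 22.4 N·s/m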